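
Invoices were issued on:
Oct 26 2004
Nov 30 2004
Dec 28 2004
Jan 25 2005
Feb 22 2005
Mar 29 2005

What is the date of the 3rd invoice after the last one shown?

All Tuesdays; the gaps (35, 28, 28, 28, 35) vary with month length.
This is the last Tuesday of each month.
April 2005 ends with Tuesday Apr 26 2005.
May 2005 ends with Tuesday May 31 2005.
Last Tuesday of June 2005: Jun 28 2005.

Jun 28 2005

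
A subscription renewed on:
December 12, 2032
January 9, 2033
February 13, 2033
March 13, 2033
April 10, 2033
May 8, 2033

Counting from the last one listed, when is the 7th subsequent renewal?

December 11, 2033

These are Sundays at 28- or 35-day spacing (28, 35, 28, 28, 28).
The pattern: 2nd Sunday of the month.
June 2033 — 2nd Sunday is June 12, 2033.
July 2033 — 2nd Sunday is July 10, 2033.
2nd Sunday of August 2033: August 14, 2033.
2nd Sunday of September 2033: September 11, 2033.
October 2033 — 2nd Sunday is October 9, 2033.
2nd Sunday of November 2033: November 13, 2033.
2nd Sunday of December 2033: December 11, 2033.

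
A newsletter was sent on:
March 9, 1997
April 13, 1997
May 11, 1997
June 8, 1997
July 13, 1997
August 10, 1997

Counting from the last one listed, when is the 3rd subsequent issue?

These are Sundays at 28- or 35-day spacing (35, 28, 28, 35, 28).
The pattern: 2nd Sunday of the month.
2nd Sunday of September 1997: September 14, 1997.
October 1997 — 2nd Sunday is October 12, 1997.
November 1997 — 2nd Sunday is November 9, 1997.

November 9, 1997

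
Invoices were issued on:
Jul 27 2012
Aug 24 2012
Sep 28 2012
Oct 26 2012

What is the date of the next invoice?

Nov 23 2012

Gaps: 28, 35, 28 days — a mix of 28 and 35. Every date is a Friday.
Each is the 4th Friday of its month.
4th Friday of November 2012: Nov 23 2012.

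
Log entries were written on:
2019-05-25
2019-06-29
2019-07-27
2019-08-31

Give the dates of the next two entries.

2019-09-28, 2019-10-26

All Saturdays; the gaps (35, 28, 35) vary with month length.
This is the last Saturday of each month.
September 2019 ends with Saturday 2019-09-28.
Last Saturday of October 2019: 2019-10-26.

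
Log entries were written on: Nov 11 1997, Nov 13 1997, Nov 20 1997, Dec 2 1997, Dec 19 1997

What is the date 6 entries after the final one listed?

Gaps: 2, 7, 12, 17 days — each gap is 5 larger than the previous one.
Next gap: 22 days. Dec 19 1997 + 22 days = Jan 10 1998.
Next gap: 27 days. Jan 10 1998 + 27 days = Feb 6 1998.
Next gap: 32 days. Feb 6 1998 + 32 days = Mar 10 1998.
Next gap: 37 days. Mar 10 1998 + 37 days = Apr 16 1998.
Next gap: 42 days. Apr 16 1998 + 42 days = May 28 1998.
Next gap: 47 days. May 28 1998 + 47 days = Jul 14 1998.

Jul 14 1998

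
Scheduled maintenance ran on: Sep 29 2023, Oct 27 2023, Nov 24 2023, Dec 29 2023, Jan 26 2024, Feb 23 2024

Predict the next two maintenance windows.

These are Fridays with 28, 28, 35, 28, 28-day gaps.
Each is the final Friday of its month — Sep 29 2023 is past the 28th, so '4th Friday' doesn't fit.
March 2024 ends with Friday Mar 29 2024.
Last Friday of April 2024: Apr 26 2024.

Mar 29 2024, Apr 26 2024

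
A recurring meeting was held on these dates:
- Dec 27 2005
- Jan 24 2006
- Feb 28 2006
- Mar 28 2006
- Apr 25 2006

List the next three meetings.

May 23 2006, Jun 27 2006, Jul 25 2006

These are Tuesdays at 28- or 35-day spacing (28, 35, 28, 28).
The pattern: 4th Tuesday of the month.
May 2006 — 4th Tuesday is May 23 2006.
4th Tuesday of June 2006: Jun 27 2006.
4th Tuesday of July 2006: Jul 25 2006.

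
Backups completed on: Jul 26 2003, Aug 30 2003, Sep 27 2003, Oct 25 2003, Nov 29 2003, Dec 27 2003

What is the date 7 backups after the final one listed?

Every date is a Saturday; gaps 35, 28, 28, 35, 28 days.
Each is the last Saturday of its month (at least one falls on the 29th or later, ruling out '4th Saturday').
January 2004 ends with Saturday Jan 31 2004.
Last Saturday of February 2004: Feb 28 2004.
Last Saturday of March 2004: Mar 27 2004.
Last Saturday of April 2004: Apr 24 2004.
Last Saturday of May 2004: May 29 2004.
Last Saturday of June 2004: Jun 26 2004.
Last Saturday of July 2004: Jul 31 2004.

Jul 31 2004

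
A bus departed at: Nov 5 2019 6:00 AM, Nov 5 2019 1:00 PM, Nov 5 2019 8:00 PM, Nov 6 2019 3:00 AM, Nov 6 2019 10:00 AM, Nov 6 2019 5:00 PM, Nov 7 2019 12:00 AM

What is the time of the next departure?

Gaps: 7, 7, 7, 7, 7, 7 hours — each event is 7 hours after the previous one.
Nov 7 2019 12:00 AM + 7 h = Nov 7 2019 7:00 AM.

Nov 7 2019 7:00 AM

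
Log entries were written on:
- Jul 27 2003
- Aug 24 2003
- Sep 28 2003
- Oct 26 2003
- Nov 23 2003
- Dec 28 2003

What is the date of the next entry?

All dates are Sundays, 28, 35, 28, 28, 35 days apart.
Specifically, the 4th Sunday of each month.
January 2004 — 4th Sunday is Jan 25 2004.

Jan 25 2004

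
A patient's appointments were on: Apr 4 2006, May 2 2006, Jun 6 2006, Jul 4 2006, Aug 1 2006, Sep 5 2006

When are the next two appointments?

Oct 3 2006, Nov 7 2006

Gaps: 28, 35, 28, 28, 35 days — a mix of 28 and 35. Every date is a Tuesday.
Each is the 1st Tuesday of its month.
1st Tuesday of October 2006: Oct 3 2006.
1st Tuesday of November 2006: Nov 7 2006.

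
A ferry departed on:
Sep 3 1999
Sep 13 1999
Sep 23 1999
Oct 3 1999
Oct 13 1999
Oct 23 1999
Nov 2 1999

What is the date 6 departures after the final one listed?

Gaps between consecutive events: 10, 10, 10, 10, 10, 10 days — a constant 10-day interval.
Nov 2 1999 + 10 days = Nov 12 1999.
Nov 12 1999 + 10 days = Nov 22 1999.
Nov 22 1999 + 10 days = Dec 2 1999.
Dec 2 1999 + 10 days = Dec 12 1999.
Dec 12 1999 + 10 days = Dec 22 1999.
Dec 22 1999 + 10 days = Jan 1 2000.

Jan 1 2000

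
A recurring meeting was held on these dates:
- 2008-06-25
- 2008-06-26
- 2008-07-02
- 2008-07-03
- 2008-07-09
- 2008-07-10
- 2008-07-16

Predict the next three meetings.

Gaps: 1, 6, 1, 6, 1, 6 days — not constant, but cyclic with period 2.
The events fall on every Wednesday and Thursday.
The following Thursday is 2008-07-17.
Next Wednesday: 2008-07-23.
The following Thursday is 2008-07-24.

2008-07-17, 2008-07-23, 2008-07-24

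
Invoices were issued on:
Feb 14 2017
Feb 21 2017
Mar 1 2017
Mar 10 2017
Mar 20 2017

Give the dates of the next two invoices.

Mar 31 2017, Apr 12 2017

Gaps: 7, 8, 9, 10 days — each gap is 1 larger than the previous one.
Next gap: 11 days. Mar 20 2017 + 11 days = Mar 31 2017.
Next gap: 12 days. Mar 31 2017 + 12 days = Apr 12 2017.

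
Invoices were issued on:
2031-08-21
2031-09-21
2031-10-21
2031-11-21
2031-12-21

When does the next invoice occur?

2032-01-21

Gaps: 31, 30, 31, 30 days — not constant. Every event is on the 21st of the month.
Pattern: the 21st of each month.
Next: January 2032 → 2032-01-21.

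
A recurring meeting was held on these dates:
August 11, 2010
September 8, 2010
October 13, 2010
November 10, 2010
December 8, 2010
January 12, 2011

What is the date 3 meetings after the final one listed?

All dates are Wednesdays, 28, 35, 28, 28, 35 days apart.
Specifically, the 2nd Wednesday of each month.
February 2011 — 2nd Wednesday is February 9, 2011.
March 2011 — 2nd Wednesday is March 9, 2011.
April 2011 — 2nd Wednesday is April 13, 2011.

April 13, 2011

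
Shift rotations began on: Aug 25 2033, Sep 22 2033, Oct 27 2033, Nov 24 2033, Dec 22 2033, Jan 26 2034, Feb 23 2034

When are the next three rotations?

Mar 23 2034, Apr 27 2034, May 25 2034

All dates are Thursdays, 28, 35, 28, 28, 35, 28 days apart.
Specifically, the 4th Thursday of each month.
March 2034 — 4th Thursday is Mar 23 2034.
4th Thursday of April 2034: Apr 27 2034.
4th Thursday of May 2034: May 25 2034.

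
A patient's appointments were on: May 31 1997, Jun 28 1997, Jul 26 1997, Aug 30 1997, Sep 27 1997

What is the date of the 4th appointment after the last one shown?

Every date is a Saturday; gaps 28, 28, 35, 28 days.
Each is the last Saturday of its month (at least one falls on the 29th or later, ruling out '4th Saturday').
October 1997 ends with Saturday Oct 25 1997.
Last Saturday of November 1997: Nov 29 1997.
Last Saturday of December 1997: Dec 27 1997.
January 1998 ends with Saturday Jan 31 1998.

Jan 31 1998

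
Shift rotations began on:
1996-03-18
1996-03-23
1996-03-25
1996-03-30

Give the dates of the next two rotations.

1996-04-01, 1996-04-06

Every event lands on a Monday or Saturday (gaps cycle 5, 2, 5).
So the schedule is: every Monday and Saturday.
Next Monday: 1996-04-01.
Next Saturday: 1996-04-06.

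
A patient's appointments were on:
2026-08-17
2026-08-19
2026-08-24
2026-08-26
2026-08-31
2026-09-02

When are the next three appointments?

Gaps: 2, 5, 2, 5, 2 days — not constant, but cyclic with period 2.
The events fall on every Monday and Wednesday.
Next Monday: 2026-09-07.
The following Wednesday is 2026-09-09.
The following Monday is 2026-09-14.

2026-09-07, 2026-09-09, 2026-09-14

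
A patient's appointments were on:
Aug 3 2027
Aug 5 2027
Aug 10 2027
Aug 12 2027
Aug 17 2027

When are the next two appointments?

Gaps: 2, 5, 2, 5 days — not constant, but cyclic with period 2.
The events fall on every Tuesday and Thursday.
Next Thursday: Aug 19 2027.
The following Tuesday is Aug 24 2027.

Aug 19 2027, Aug 24 2027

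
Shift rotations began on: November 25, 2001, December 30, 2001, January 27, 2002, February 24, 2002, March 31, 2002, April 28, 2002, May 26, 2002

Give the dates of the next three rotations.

These are Sundays with 35, 28, 28, 35, 28, 28-day gaps.
Each is the final Sunday of its month — December 30, 2001 is past the 28th, so '4th Sunday' doesn't fit.
Last Sunday of June 2002: June 30, 2002.
July 2002 ends with Sunday July 28, 2002.
Last Sunday of August 2002: August 25, 2002.

June 30, 2002; July 28, 2002; August 25, 2002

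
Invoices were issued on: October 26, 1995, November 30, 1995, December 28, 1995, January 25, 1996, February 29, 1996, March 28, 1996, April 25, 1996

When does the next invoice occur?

May 30, 1996

Every date is a Thursday; gaps 35, 28, 28, 35, 28, 28 days.
Each is the last Thursday of its month (at least one falls on the 29th or later, ruling out '4th Thursday').
Last Thursday of May 1996: May 30, 1996.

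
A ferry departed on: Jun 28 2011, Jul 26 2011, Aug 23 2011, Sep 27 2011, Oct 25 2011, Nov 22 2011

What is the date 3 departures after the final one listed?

All dates are Tuesdays, 28, 28, 35, 28, 28 days apart.
Specifically, the 4th Tuesday of each month.
December 2011 — 4th Tuesday is Dec 27 2011.
January 2012 — 4th Tuesday is Jan 24 2012.
February 2012 — 4th Tuesday is Feb 28 2012.

Feb 28 2012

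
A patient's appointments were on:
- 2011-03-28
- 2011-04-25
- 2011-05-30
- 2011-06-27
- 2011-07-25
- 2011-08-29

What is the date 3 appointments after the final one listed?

Every date is a Monday; gaps 28, 35, 28, 28, 35 days.
Each is the last Monday of its month (at least one falls on the 29th or later, ruling out '4th Monday').
Last Monday of September 2011: 2011-09-26.
Last Monday of October 2011: 2011-10-31.
Last Monday of November 2011: 2011-11-28.

2011-11-28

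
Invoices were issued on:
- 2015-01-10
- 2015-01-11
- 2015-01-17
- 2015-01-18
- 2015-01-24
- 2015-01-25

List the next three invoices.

The gap pattern 1, 6, 1, 6, 1 repeats every 2 events.
These are the Saturdays and Sundays of each week.
Next Saturday: 2015-01-31.
The following Sunday is 2015-02-01.
Next Saturday: 2015-02-07.

2015-01-31, 2015-02-01, 2015-02-07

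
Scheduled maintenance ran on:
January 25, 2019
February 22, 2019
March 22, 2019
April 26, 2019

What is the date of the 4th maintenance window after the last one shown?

These are Fridays at 28- or 35-day spacing (28, 28, 35).
The pattern: 4th Friday of the month.
May 2019 — 4th Friday is May 24, 2019.
4th Friday of June 2019: June 28, 2019.
4th Friday of July 2019: July 26, 2019.
4th Friday of August 2019: August 23, 2019.

August 23, 2019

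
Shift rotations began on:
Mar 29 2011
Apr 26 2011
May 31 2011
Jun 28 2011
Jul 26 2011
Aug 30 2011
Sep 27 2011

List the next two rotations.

Oct 25 2011, Nov 29 2011

These are Tuesdays with 28, 35, 28, 28, 35, 28-day gaps.
Each is the final Tuesday of its month — Mar 29 2011 is past the 28th, so '4th Tuesday' doesn't fit.
Last Tuesday of October 2011: Oct 25 2011.
November 2011 ends with Tuesday Nov 29 2011.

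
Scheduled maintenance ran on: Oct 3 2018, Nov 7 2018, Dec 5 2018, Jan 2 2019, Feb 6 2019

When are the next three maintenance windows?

Mar 6 2019, Apr 3 2019, May 1 2019

These are Wednesdays at 28- or 35-day spacing (35, 28, 28, 35).
The pattern: 1st Wednesday of the month.
1st Wednesday of March 2019: Mar 6 2019.
April 2019 — 1st Wednesday is Apr 3 2019.
May 2019 — 1st Wednesday is May 1 2019.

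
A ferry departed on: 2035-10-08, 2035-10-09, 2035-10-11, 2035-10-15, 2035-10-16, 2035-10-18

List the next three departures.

Gaps: 1, 2, 4, 1, 2 days — not constant, but cyclic with period 3.
The events fall on every Monday, Tuesday and Thursday.
Next Monday: 2035-10-22.
Next Tuesday: 2035-10-23.
Next Thursday: 2035-10-25.

2035-10-22, 2035-10-23, 2035-10-25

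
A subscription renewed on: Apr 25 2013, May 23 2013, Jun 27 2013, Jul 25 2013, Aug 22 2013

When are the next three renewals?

Sep 26 2013, Oct 24 2013, Nov 28 2013

These are Thursdays at 28- or 35-day spacing (28, 35, 28, 28).
The pattern: 4th Thursday of the month.
September 2013 — 4th Thursday is Sep 26 2013.
October 2013 — 4th Thursday is Oct 24 2013.
4th Thursday of November 2013: Nov 28 2013.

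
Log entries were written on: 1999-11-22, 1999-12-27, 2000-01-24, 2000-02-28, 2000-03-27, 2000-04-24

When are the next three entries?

2000-05-22, 2000-06-26, 2000-07-24

These are Mondays at 28- or 35-day spacing (35, 28, 35, 28, 28).
The pattern: 4th Monday of the month.
4th Monday of May 2000: 2000-05-22.
June 2000 — 4th Monday is 2000-06-26.
4th Monday of July 2000: 2000-07-24.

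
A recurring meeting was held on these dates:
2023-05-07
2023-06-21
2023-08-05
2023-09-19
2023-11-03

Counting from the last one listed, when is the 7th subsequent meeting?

2024-09-13

Gaps between consecutive events: 45, 45, 45, 45 days — a constant 45-day interval.
2023-11-03 + 45 days = 2023-12-18.
2023-12-18 + 45 days = 2024-02-01.
2024-02-01 + 45 days = 2024-03-17.
2024-03-17 + 45 days = 2024-05-01.
2024-05-01 + 45 days = 2024-06-15.
2024-06-15 + 45 days = 2024-07-30.
2024-07-30 + 45 days = 2024-09-13.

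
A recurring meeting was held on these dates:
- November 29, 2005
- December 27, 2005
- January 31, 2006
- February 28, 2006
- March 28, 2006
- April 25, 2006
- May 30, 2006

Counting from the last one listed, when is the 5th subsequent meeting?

Every date is a Tuesday; gaps 28, 35, 28, 28, 28, 35 days.
Each is the last Tuesday of its month (at least one falls on the 29th or later, ruling out '4th Tuesday').
June 2006 ends with Tuesday June 27, 2006.
July 2006 ends with Tuesday July 25, 2006.
Last Tuesday of August 2006: August 29, 2006.
September 2006 ends with Tuesday September 26, 2006.
Last Tuesday of October 2006: October 31, 2006.

October 31, 2006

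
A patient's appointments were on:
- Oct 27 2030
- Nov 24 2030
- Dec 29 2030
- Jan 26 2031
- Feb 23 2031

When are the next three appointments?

Mar 30 2031, Apr 27 2031, May 25 2031

Every date is a Sunday; gaps 28, 35, 28, 28 days.
Each is the last Sunday of its month (at least one falls on the 29th or later, ruling out '4th Sunday').
Last Sunday of March 2031: Mar 30 2031.
April 2031 ends with Sunday Apr 27 2031.
Last Sunday of May 2031: May 25 2031.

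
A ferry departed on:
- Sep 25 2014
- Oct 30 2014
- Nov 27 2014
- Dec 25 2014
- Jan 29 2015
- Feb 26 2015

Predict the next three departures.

Every date is a Thursday; gaps 35, 28, 28, 35, 28 days.
Each is the last Thursday of its month (at least one falls on the 29th or later, ruling out '4th Thursday').
Last Thursday of March 2015: Mar 26 2015.
Last Thursday of April 2015: Apr 30 2015.
May 2015 ends with Thursday May 28 2015.

Mar 26 2015, Apr 30 2015, May 28 2015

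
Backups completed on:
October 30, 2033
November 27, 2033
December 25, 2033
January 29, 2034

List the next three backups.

Every date is a Sunday; gaps 28, 28, 35 days.
Each is the last Sunday of its month (at least one falls on the 29th or later, ruling out '4th Sunday').
February 2034 ends with Sunday February 26, 2034.
Last Sunday of March 2034: March 26, 2034.
Last Sunday of April 2034: April 30, 2034.

February 26, 2034; March 26, 2034; April 30, 2034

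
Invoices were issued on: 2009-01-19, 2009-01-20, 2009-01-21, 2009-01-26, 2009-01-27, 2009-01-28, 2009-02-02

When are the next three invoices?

The gap pattern 1, 1, 5, 1, 1, 5 repeats every 3 events.
These are the Mondays, Tuesdays and Wednesdays of each week.
Next Tuesday: 2009-02-03.
The following Wednesday is 2009-02-04.
Next Monday: 2009-02-09.

2009-02-03, 2009-02-04, 2009-02-09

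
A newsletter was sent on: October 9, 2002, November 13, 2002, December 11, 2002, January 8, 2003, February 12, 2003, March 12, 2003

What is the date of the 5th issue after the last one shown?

Gaps: 35, 28, 28, 35, 28 days — a mix of 28 and 35. Every date is a Wednesday.
Each is the 2nd Wednesday of its month.
2nd Wednesday of April 2003: April 9, 2003.
May 2003 — 2nd Wednesday is May 14, 2003.
2nd Wednesday of June 2003: June 11, 2003.
July 2003 — 2nd Wednesday is July 9, 2003.
2nd Wednesday of August 2003: August 13, 2003.

August 13, 2003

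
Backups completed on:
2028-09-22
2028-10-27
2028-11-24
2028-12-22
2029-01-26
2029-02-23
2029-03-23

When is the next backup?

All dates are Fridays, 35, 28, 28, 35, 28, 28 days apart.
Specifically, the 4th Friday of each month.
4th Friday of April 2029: 2029-04-27.

2029-04-27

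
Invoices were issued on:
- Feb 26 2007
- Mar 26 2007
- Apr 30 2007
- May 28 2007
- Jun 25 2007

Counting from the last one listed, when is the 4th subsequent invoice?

Oct 29 2007

All Mondays; the gaps (28, 35, 28, 28) vary with month length.
This is the last Monday of each month.
Last Monday of July 2007: Jul 30 2007.
Last Monday of August 2007: Aug 27 2007.
Last Monday of September 2007: Sep 24 2007.
Last Monday of October 2007: Oct 29 2007.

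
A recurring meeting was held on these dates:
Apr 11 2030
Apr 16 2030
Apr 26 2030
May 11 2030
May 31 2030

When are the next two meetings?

Gaps: 5, 10, 15, 20 days — each gap is 5 larger than the previous one.
Next gap: 25 days. May 31 2030 + 25 days = Jun 25 2030.
Next gap: 30 days. Jun 25 2030 + 30 days = Jul 25 2030.

Jun 25 2030, Jul 25 2030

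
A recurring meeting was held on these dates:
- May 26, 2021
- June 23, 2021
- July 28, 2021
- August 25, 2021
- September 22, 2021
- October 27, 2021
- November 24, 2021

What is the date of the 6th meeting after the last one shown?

Gaps: 28, 35, 28, 28, 35, 28 days — a mix of 28 and 35. Every date is a Wednesday.
Each is the 4th Wednesday of its month.
4th Wednesday of December 2021: December 22, 2021.
January 2022 — 4th Wednesday is January 26, 2022.
4th Wednesday of February 2022: February 23, 2022.
4th Wednesday of March 2022: March 23, 2022.
4th Wednesday of April 2022: April 27, 2022.
May 2022 — 4th Wednesday is May 25, 2022.

May 25, 2022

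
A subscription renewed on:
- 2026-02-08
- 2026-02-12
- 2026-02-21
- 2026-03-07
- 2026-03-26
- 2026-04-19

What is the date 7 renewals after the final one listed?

The spacing grows by 5 each time: 4, 9, 14, 19, 24 days.
Next gap: 29 days. 2026-04-19 + 29 days = 2026-05-18.
Next gap: 34 days. 2026-05-18 + 34 days = 2026-06-21.
Next gap: 39 days. 2026-06-21 + 39 days = 2026-07-30.
Next gap: 44 days. 2026-07-30 + 44 days = 2026-09-12.
Next gap: 49 days. 2026-09-12 + 49 days = 2026-10-31.
Next gap: 54 days. 2026-10-31 + 54 days = 2026-12-24.
Next gap: 59 days. 2026-12-24 + 59 days = 2027-02-21.

2027-02-21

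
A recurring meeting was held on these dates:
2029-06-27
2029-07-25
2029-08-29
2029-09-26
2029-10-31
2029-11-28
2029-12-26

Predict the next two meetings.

2030-01-30, 2030-02-27

These are Wednesdays with 28, 35, 28, 35, 28, 28-day gaps.
Each is the final Wednesday of its month — 2029-08-29 is past the 28th, so '4th Wednesday' doesn't fit.
January 2030 ends with Wednesday 2030-01-30.
Last Wednesday of February 2030: 2030-02-27.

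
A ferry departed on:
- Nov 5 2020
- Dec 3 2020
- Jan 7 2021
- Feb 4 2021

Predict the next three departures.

Mar 4 2021, Apr 1 2021, May 6 2021

These are Thursdays at 28- or 35-day spacing (28, 35, 28).
The pattern: 1st Thursday of the month.
March 2021 — 1st Thursday is Mar 4 2021.
April 2021 — 1st Thursday is Apr 1 2021.
May 2021 — 1st Thursday is May 6 2021.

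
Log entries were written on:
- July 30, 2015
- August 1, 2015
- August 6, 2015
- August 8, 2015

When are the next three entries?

Every event lands on a Thursday or Saturday (gaps cycle 2, 5, 2).
So the schedule is: every Thursday and Saturday.
Next Thursday: August 13, 2015.
The following Saturday is August 15, 2015.
Next Thursday: August 20, 2015.

August 13, 2015; August 15, 2015; August 20, 2015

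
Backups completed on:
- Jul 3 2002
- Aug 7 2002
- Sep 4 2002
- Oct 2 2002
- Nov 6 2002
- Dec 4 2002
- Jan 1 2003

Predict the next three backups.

All dates are Wednesdays, 35, 28, 28, 35, 28, 28 days apart.
Specifically, the 1st Wednesday of each month.
February 2003 — 1st Wednesday is Feb 5 2003.
1st Wednesday of March 2003: Mar 5 2003.
April 2003 — 1st Wednesday is Apr 2 2003.

Feb 5 2003, Mar 5 2003, Apr 2 2003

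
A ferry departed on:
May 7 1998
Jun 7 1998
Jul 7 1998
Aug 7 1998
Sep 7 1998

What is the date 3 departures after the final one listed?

The day-of-month is always 7 (31, 30, 31, 31 days between events).
So this recurs on the 7th of each month.
October 1998: Oct 7 1998.
Next: November 1998 → Nov 7 1998.
December 1998: Dec 7 1998.

Dec 7 1998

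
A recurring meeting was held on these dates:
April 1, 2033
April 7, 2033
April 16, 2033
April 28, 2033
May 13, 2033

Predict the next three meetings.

The spacing grows by 3 each time: 6, 9, 12, 15 days.
Next gap: 18 days. May 13, 2033 + 18 days = May 31, 2033.
Next gap: 21 days. May 31, 2033 + 21 days = June 21, 2033.
Next gap: 24 days. June 21, 2033 + 24 days = July 15, 2033.

May 31, 2033; June 21, 2033; July 15, 2033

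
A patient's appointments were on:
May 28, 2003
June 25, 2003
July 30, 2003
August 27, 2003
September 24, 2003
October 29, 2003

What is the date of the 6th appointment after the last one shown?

April 28, 2004

All Wednesdays; the gaps (28, 35, 28, 28, 35) vary with month length.
This is the last Wednesday of each month.
November 2003 ends with Wednesday November 26, 2003.
Last Wednesday of December 2003: December 31, 2003.
Last Wednesday of January 2004: January 28, 2004.
February 2004 ends with Wednesday February 25, 2004.
Last Wednesday of March 2004: March 31, 2004.
April 2004 ends with Wednesday April 28, 2004.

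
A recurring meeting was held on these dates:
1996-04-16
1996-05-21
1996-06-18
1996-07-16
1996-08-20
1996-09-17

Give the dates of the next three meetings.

All dates are Tuesdays, 35, 28, 28, 35, 28 days apart.
Specifically, the 3rd Tuesday of each month.
3rd Tuesday of October 1996: 1996-10-15.
November 1996 — 3rd Tuesday is 1996-11-19.
December 1996 — 3rd Tuesday is 1996-12-17.

1996-10-15, 1996-11-19, 1996-12-17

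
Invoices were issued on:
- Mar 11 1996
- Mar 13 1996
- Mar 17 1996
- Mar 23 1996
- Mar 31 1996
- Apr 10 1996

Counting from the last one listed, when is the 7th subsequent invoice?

Intervals are 2, 4, 6, 8, 10 days — an arithmetic progression with common difference 2.
Next gap: 12 days. Apr 10 1996 + 12 days = Apr 22 1996.
Next gap: 14 days. Apr 22 1996 + 14 days = May 6 1996.
Next gap: 16 days. May 6 1996 + 16 days = May 22 1996.
Next gap: 18 days. May 22 1996 + 18 days = Jun 9 1996.
Next gap: 20 days. Jun 9 1996 + 20 days = Jun 29 1996.
Next gap: 22 days. Jun 29 1996 + 22 days = Jul 21 1996.
Next gap: 24 days. Jul 21 1996 + 24 days = Aug 14 1996.

Aug 14 1996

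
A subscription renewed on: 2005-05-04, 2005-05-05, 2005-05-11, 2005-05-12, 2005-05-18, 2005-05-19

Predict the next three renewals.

2005-05-25, 2005-05-26, 2005-06-01

The gap pattern 1, 6, 1, 6, 1 repeats every 2 events.
These are the Wednesdays and Thursdays of each week.
Next Wednesday: 2005-05-25.
Next Thursday: 2005-05-26.
Next Wednesday: 2005-06-01.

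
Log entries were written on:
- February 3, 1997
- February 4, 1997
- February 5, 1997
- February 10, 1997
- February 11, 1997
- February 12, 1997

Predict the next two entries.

Gaps: 1, 1, 5, 1, 1 days — not constant, but cyclic with period 3.
The events fall on every Monday, Tuesday and Wednesday.
Next Monday: February 17, 1997.
The following Tuesday is February 18, 1997.

February 17, 1997; February 18, 1997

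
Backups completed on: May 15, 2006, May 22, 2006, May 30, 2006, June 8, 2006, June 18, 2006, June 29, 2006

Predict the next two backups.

July 11, 2006; July 24, 2006

Intervals are 7, 8, 9, 10, 11 days — an arithmetic progression with common difference 1.
Next gap: 12 days. June 29, 2006 + 12 days = July 11, 2006.
Next gap: 13 days. July 11, 2006 + 13 days = July 24, 2006.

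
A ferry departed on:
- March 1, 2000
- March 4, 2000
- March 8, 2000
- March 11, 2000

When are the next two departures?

March 15, 2000; March 18, 2000

Every event lands on a Wednesday or Saturday (gaps cycle 3, 4, 3).
So the schedule is: every Wednesday and Saturday.
Next Wednesday: March 15, 2000.
The following Saturday is March 18, 2000.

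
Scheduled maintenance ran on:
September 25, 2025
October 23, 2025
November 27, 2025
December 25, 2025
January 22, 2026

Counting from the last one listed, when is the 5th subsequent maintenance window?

June 25, 2026

These are Thursdays at 28- or 35-day spacing (28, 35, 28, 28).
The pattern: 4th Thursday of the month.
February 2026 — 4th Thursday is February 26, 2026.
4th Thursday of March 2026: March 26, 2026.
4th Thursday of April 2026: April 23, 2026.
May 2026 — 4th Thursday is May 28, 2026.
4th Thursday of June 2026: June 25, 2026.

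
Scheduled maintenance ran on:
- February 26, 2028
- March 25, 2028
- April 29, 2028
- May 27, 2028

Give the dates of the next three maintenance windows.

All Saturdays; the gaps (28, 35, 28) vary with month length.
This is the last Saturday of each month.
Last Saturday of June 2028: June 24, 2028.
Last Saturday of July 2028: July 29, 2028.
Last Saturday of August 2028: August 26, 2028.

June 24, 2028; July 29, 2028; August 26, 2028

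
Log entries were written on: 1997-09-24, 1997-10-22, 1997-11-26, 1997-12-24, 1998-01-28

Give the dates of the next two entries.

1998-02-25, 1998-03-25

These are Wednesdays at 28- or 35-day spacing (28, 35, 28, 35).
The pattern: 4th Wednesday of the month.
February 1998 — 4th Wednesday is 1998-02-25.
4th Wednesday of March 1998: 1998-03-25.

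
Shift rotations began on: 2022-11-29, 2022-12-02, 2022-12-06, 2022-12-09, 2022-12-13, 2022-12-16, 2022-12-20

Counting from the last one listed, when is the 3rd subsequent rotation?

2022-12-30

The gap pattern 3, 4, 3, 4, 3, 4 repeats every 2 events.
These are the Tuesdays and Fridays of each week.
Next Friday: 2022-12-23.
Next Tuesday: 2022-12-27.
The following Friday is 2022-12-30.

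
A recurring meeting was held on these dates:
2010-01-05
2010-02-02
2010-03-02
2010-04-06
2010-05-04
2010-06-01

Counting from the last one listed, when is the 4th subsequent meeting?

Gaps: 28, 28, 35, 28, 28 days — a mix of 28 and 35. Every date is a Tuesday.
Each is the 1st Tuesday of its month.
1st Tuesday of July 2010: 2010-07-06.
1st Tuesday of August 2010: 2010-08-03.
1st Tuesday of September 2010: 2010-09-07.
October 2010 — 1st Tuesday is 2010-10-05.

2010-10-05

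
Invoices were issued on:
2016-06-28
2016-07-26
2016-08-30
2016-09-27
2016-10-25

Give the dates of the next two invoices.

All Tuesdays; the gaps (28, 35, 28, 28) vary with month length.
This is the last Tuesday of each month.
Last Tuesday of November 2016: 2016-11-29.
December 2016 ends with Tuesday 2016-12-27.

2016-11-29, 2016-12-27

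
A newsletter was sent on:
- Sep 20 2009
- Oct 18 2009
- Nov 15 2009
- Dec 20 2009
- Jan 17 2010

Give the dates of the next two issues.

These are Sundays at 28- or 35-day spacing (28, 28, 35, 28).
The pattern: 3rd Sunday of the month.
February 2010 — 3rd Sunday is Feb 21 2010.
March 2010 — 3rd Sunday is Mar 21 2010.

Feb 21 2010, Mar 21 2010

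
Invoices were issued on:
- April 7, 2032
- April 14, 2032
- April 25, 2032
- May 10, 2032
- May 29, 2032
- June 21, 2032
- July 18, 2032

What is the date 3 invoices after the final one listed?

The spacing grows by 4 each time: 7, 11, 15, 19, 23, 27 days.
Next gap: 31 days. July 18, 2032 + 31 days = August 18, 2032.
Next gap: 35 days. August 18, 2032 + 35 days = September 22, 2032.
Next gap: 39 days. September 22, 2032 + 39 days = October 31, 2032.

October 31, 2032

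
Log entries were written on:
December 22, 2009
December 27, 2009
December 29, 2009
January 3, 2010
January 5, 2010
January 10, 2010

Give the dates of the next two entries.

January 12, 2010; January 17, 2010

The gap pattern 5, 2, 5, 2, 5 repeats every 2 events.
These are the Tuesdays and Sundays of each week.
Next Tuesday: January 12, 2010.
Next Sunday: January 17, 2010.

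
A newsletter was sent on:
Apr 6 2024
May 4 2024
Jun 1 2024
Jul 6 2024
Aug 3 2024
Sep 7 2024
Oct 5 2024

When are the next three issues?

Gaps: 28, 28, 35, 28, 35, 28 days — a mix of 28 and 35. Every date is a Saturday.
Each is the 1st Saturday of its month.
1st Saturday of November 2024: Nov 2 2024.
1st Saturday of December 2024: Dec 7 2024.
January 2025 — 1st Saturday is Jan 4 2025.

Nov 2 2024, Dec 7 2024, Jan 4 2025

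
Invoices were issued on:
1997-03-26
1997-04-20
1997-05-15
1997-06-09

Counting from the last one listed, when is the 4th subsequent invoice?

1997-09-17

Every event comes 25 days after the last (25, 25, 25).
1997-06-09 + 25 days = 1997-07-04.
1997-07-04 + 25 days = 1997-07-29.
1997-07-29 + 25 days = 1997-08-23.
1997-08-23 + 25 days = 1997-09-17.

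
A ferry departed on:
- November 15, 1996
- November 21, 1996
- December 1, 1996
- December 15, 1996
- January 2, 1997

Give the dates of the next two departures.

Gaps: 6, 10, 14, 18 days — each gap is 4 larger than the previous one.
Next gap: 22 days. January 2, 1997 + 22 days = January 24, 1997.
Next gap: 26 days. January 24, 1997 + 26 days = February 19, 1997.

January 24, 1997; February 19, 1997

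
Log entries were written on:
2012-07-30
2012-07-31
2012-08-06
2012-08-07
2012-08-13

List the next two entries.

The gap pattern 1, 6, 1, 6 repeats every 2 events.
These are the Mondays and Tuesdays of each week.
The following Tuesday is 2012-08-14.
Next Monday: 2012-08-20.

2012-08-14, 2012-08-20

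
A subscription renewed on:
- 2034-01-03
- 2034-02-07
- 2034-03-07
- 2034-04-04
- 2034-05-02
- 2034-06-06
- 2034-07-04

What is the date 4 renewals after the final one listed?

2034-11-07

These are Tuesdays at 28- or 35-day spacing (35, 28, 28, 28, 35, 28).
The pattern: 1st Tuesday of the month.
1st Tuesday of August 2034: 2034-08-01.
1st Tuesday of September 2034: 2034-09-05.
October 2034 — 1st Tuesday is 2034-10-03.
November 2034 — 1st Tuesday is 2034-11-07.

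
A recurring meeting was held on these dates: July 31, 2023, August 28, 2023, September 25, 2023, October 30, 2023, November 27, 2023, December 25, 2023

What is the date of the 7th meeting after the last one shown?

July 29, 2024

All Mondays; the gaps (28, 28, 35, 28, 28) vary with month length.
This is the last Monday of each month.
January 2024 ends with Monday January 29, 2024.
Last Monday of February 2024: February 26, 2024.
Last Monday of March 2024: March 25, 2024.
April 2024 ends with Monday April 29, 2024.
May 2024 ends with Monday May 27, 2024.
June 2024 ends with Monday June 24, 2024.
July 2024 ends with Monday July 29, 2024.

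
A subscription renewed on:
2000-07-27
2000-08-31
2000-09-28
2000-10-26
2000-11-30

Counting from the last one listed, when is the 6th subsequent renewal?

These are Thursdays with 35, 28, 28, 35-day gaps.
Each is the final Thursday of its month — 2000-08-31 is past the 28th, so '4th Thursday' doesn't fit.
Last Thursday of December 2000: 2000-12-28.
Last Thursday of January 2001: 2001-01-25.
February 2001 ends with Thursday 2001-02-22.
March 2001 ends with Thursday 2001-03-29.
April 2001 ends with Thursday 2001-04-26.
May 2001 ends with Thursday 2001-05-31.

2001-05-31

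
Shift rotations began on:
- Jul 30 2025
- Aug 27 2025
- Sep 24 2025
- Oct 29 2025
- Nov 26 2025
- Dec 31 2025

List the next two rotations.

Every date is a Wednesday; gaps 28, 28, 35, 28, 35 days.
Each is the last Wednesday of its month (at least one falls on the 29th or later, ruling out '4th Wednesday').
January 2026 ends with Wednesday Jan 28 2026.
Last Wednesday of February 2026: Feb 25 2026.

Jan 28 2026, Feb 25 2026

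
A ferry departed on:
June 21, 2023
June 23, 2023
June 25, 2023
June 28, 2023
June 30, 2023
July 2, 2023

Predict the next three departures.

Gaps: 2, 2, 3, 2, 2 days — not constant, but cyclic with period 3.
The events fall on every Wednesday, Friday and Sunday.
The following Wednesday is July 5, 2023.
The following Friday is July 7, 2023.
The following Sunday is July 9, 2023.

July 5, 2023; July 7, 2023; July 9, 2023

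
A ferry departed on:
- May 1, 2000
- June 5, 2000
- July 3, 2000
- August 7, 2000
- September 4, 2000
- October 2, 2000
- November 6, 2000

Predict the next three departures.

December 4, 2000; January 1, 2001; February 5, 2001

These are Mondays at 28- or 35-day spacing (35, 28, 35, 28, 28, 35).
The pattern: 1st Monday of the month.
December 2000 — 1st Monday is December 4, 2000.
January 2001 — 1st Monday is January 1, 2001.
February 2001 — 1st Monday is February 5, 2001.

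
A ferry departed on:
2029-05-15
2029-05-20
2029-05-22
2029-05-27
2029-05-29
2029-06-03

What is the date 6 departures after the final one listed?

2029-06-24

Gaps: 5, 2, 5, 2, 5 days — not constant, but cyclic with period 2.
The events fall on every Tuesday and Sunday.
The following Tuesday is 2029-06-05.
Next Sunday: 2029-06-10.
Next Tuesday: 2029-06-12.
The following Sunday is 2029-06-17.
Next Tuesday: 2029-06-19.
The following Sunday is 2029-06-24.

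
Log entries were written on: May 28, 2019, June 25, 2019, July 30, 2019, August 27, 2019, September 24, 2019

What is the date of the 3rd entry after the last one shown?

All Tuesdays; the gaps (28, 35, 28, 28) vary with month length.
This is the last Tuesday of each month.
October 2019 ends with Tuesday October 29, 2019.
November 2019 ends with Tuesday November 26, 2019.
December 2019 ends with Tuesday December 31, 2019.

December 31, 2019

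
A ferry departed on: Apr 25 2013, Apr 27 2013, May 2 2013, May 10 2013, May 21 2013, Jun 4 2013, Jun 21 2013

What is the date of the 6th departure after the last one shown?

The spacing grows by 3 each time: 2, 5, 8, 11, 14, 17 days.
Next gap: 20 days. Jun 21 2013 + 20 days = Jul 11 2013.
Next gap: 23 days. Jul 11 2013 + 23 days = Aug 3 2013.
Next gap: 26 days. Aug 3 2013 + 26 days = Aug 29 2013.
Next gap: 29 days. Aug 29 2013 + 29 days = Sep 27 2013.
Next gap: 32 days. Sep 27 2013 + 32 days = Oct 29 2013.
Next gap: 35 days. Oct 29 2013 + 35 days = Dec 3 2013.

Dec 3 2013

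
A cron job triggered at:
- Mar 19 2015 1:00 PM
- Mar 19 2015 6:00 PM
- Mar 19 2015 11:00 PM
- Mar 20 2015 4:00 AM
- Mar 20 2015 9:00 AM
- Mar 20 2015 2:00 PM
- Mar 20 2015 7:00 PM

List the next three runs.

Mar 21 2015 12:00 AM, Mar 21 2015 5:00 AM, Mar 21 2015 10:00 AM

The interval is a steady 5 hours (5, 5, 5, 5, 5, 5).
Mar 20 2015 7:00 PM + 5 h = Mar 21 2015 12:00 AM.
Mar 21 2015 12:00 AM + 5 h = Mar 21 2015 5:00 AM.
Mar 21 2015 5:00 AM + 5 h = Mar 21 2015 10:00 AM.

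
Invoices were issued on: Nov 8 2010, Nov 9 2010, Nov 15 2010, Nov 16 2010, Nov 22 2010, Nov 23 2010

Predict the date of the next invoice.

Every event lands on a Monday or Tuesday (gaps cycle 1, 6, 1, 6, 1).
So the schedule is: every Monday and Tuesday.
Next Monday: Nov 29 2010.

Nov 29 2010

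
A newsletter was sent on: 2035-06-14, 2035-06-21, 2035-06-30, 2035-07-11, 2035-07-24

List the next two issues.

The spacing grows by 2 each time: 7, 9, 11, 13 days.
Next gap: 15 days. 2035-07-24 + 15 days = 2035-08-08.
Next gap: 17 days. 2035-08-08 + 17 days = 2035-08-25.

2035-08-08, 2035-08-25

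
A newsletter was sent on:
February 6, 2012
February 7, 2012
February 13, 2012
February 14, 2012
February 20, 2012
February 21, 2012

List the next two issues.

February 27, 2012; February 28, 2012

The gap pattern 1, 6, 1, 6, 1 repeats every 2 events.
These are the Mondays and Tuesdays of each week.
Next Monday: February 27, 2012.
The following Tuesday is February 28, 2012.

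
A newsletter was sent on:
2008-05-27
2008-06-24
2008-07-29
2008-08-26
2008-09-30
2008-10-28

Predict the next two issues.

2008-11-25, 2008-12-30

Every date is a Tuesday; gaps 28, 35, 28, 35, 28 days.
Each is the last Tuesday of its month (at least one falls on the 29th or later, ruling out '4th Tuesday').
Last Tuesday of November 2008: 2008-11-25.
Last Tuesday of December 2008: 2008-12-30.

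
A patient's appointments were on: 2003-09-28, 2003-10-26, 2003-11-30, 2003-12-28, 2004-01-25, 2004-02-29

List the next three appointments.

2004-03-28, 2004-04-25, 2004-05-30

These are Sundays with 28, 35, 28, 28, 35-day gaps.
Each is the final Sunday of its month — 2003-11-30 is past the 28th, so '4th Sunday' doesn't fit.
Last Sunday of March 2004: 2004-03-28.
Last Sunday of April 2004: 2004-04-25.
May 2004 ends with Sunday 2004-05-30.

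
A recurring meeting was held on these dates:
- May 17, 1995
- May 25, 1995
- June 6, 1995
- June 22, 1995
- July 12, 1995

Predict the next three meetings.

August 5, 1995; September 2, 1995; October 4, 1995

The spacing grows by 4 each time: 8, 12, 16, 20 days.
Next gap: 24 days. July 12, 1995 + 24 days = August 5, 1995.
Next gap: 28 days. August 5, 1995 + 28 days = September 2, 1995.
Next gap: 32 days. September 2, 1995 + 32 days = October 4, 1995.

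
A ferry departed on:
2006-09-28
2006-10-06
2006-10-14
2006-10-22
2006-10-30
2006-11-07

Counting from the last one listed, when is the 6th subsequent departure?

The spacing is 8, 8, 8, 8, 8 days — always 8 days.
2006-11-07 + 8 days = 2006-11-15.
2006-11-15 + 8 days = 2006-11-23.
2006-11-23 + 8 days = 2006-12-01.
2006-12-01 + 8 days = 2006-12-09.
2006-12-09 + 8 days = 2006-12-17.
2006-12-17 + 8 days = 2006-12-25.

2006-12-25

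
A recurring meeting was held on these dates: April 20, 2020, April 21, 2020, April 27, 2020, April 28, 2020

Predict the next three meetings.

May 4, 2020; May 5, 2020; May 11, 2020

Gaps: 1, 6, 1 days — not constant, but cyclic with period 2.
The events fall on every Monday and Tuesday.
The following Monday is May 4, 2020.
The following Tuesday is May 5, 2020.
Next Monday: May 11, 2020.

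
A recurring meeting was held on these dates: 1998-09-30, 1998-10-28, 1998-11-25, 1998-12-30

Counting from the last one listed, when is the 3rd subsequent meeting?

All Wednesdays; the gaps (28, 28, 35) vary with month length.
This is the last Wednesday of each month.
January 1999 ends with Wednesday 1999-01-27.
Last Wednesday of February 1999: 1999-02-24.
Last Wednesday of March 1999: 1999-03-31.

1999-03-31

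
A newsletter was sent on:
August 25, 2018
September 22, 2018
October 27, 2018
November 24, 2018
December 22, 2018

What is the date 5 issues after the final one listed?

These are Saturdays at 28- or 35-day spacing (28, 35, 28, 28).
The pattern: 4th Saturday of the month.
January 2019 — 4th Saturday is January 26, 2019.
4th Saturday of February 2019: February 23, 2019.
March 2019 — 4th Saturday is March 23, 2019.
April 2019 — 4th Saturday is April 27, 2019.
4th Saturday of May 2019: May 25, 2019.

May 25, 2019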